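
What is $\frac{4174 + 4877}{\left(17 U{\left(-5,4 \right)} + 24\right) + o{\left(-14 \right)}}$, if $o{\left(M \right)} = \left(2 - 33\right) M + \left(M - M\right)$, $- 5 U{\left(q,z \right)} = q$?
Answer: $\frac{9051}{475} \approx 19.055$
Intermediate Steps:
$U{\left(q,z \right)} = - \frac{q}{5}$
$o{\left(M \right)} = - 31 M$ ($o{\left(M \right)} = \left(2 - 33\right) M + 0 = - 31 M + 0 = - 31 M$)
$\frac{4174 + 4877}{\left(17 U{\left(-5,4 \right)} + 24\right) + o{\left(-14 \right)}} = \frac{4174 + 4877}{\left(17 \left(\left(- \frac{1}{5}\right) \left(-5\right)\right) + 24\right) - -434} = \frac{9051}{\left(17 \cdot 1 + 24\right) + 434} = \frac{9051}{\left(17 + 24\right) + 434} = \frac{9051}{41 + 434} = \frac{9051}{475}$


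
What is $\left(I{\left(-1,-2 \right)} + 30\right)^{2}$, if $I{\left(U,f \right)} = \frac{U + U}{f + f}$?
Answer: $\frac{3721}{4} \approx 930.25$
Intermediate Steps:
$I{\left(U,f \right)} = \frac{U}{f}$ ($I{\left(U,f \right)} = \frac{2 U}{2 f} = 2 U \frac{1}{2 f} = \frac{U}{f}$)
$\left(I{\left(-1,-2 \right)} + 30\right)^{2} = \left(- \frac{1}{-2} + 30\right)^{2} = \left(\left(-1\right) \left(- \frac{1}{2}\right) + 30\right)^{2} = \left(\frac{1}{2} + 30\right)^{2} = \left(\frac{61}{2}\right)^{2} = \frac{3721}{4}$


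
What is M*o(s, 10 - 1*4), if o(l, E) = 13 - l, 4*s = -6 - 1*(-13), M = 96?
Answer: 1080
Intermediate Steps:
s = 7/4 (s = (-6 - 1*(-13))/4 = (-6 + 13)/4 = (1/4)*7 = 7/4 ≈ 1.7500)
M*o(s, 10 - 1*4) = 96*(13 - 1*7/4) = 96*(13 - 7/4) = 96*(45/4) = 1080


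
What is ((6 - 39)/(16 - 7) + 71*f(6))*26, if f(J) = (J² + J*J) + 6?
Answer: 431678/3 ≈ 1.4389e+5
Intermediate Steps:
f(J) = 6 + 2*J² (f(J) = (J² + J²) + 6 = 2*J² + 6 = 6 + 2*J²)
((6 - 39)/(16 - 7) + 71*f(6))*26 = ((6 - 39)/(16 - 7) + 71*(6 + 2*6²))*26 = (-33/9 + 71*(6 + 2*36))*26 = (-33*⅑ + 71*(6 + 72))*26 = (-11/3 + 71*78)*26 = (-11/3 + 5538)*26 = (16603/3)*26 = 431678/3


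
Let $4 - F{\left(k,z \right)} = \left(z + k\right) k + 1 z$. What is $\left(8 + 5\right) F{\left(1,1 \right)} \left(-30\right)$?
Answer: $-390$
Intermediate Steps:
$F{\left(k,z \right)} = 4 - z - k \left(k + z\right)$ ($F{\left(k,z \right)} = 4 - \left(\left(z + k\right) k + 1 z\right) = 4 - \left(\left(k + z\right) k + z\right) = 4 - \left(k \left(k + z\right) + z\right) = 4 - \left(z + k \left(k + z\right)\right) = 4 - z - k \left(k + z\right)$)
$\left(8 + 5\right) F{\left(1,1 \right)} \left(-30\right) = \left(8 + 5\right) \left(4 - 1 - 1^{2} - 1 \cdot 1\right) \left(-30\right) = 13 \left(4 - 1 - 1 - 1\right) \left(-30\right) = 13 \cdot 1 \left(-30\right) = 13 \left(-30\right) = -390$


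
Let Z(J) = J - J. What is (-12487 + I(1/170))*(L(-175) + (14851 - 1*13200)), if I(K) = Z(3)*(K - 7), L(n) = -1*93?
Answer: -19454746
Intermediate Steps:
Z(J) = 0
L(n) = -93
I(K) = 0 (I(K) = 0*(K - 7) = 0*(-7 + K) = 0)
(-12487 + I(1/170))*(L(-175) + (14851 - 1*13200)) = (-12487 + 0)*(-93 + (14851 - 1*13200)) = -12487*(-93 + (14851 - 13200)) = -12487*(-93 + 1651) = -12487*1558 = -19454746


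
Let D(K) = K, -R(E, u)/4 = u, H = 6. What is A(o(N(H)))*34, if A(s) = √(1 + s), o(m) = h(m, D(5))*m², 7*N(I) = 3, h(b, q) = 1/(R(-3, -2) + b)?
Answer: 34*√174286/413 ≈ 34.368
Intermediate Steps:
R(E, u) = -4*u
h(b, q) = 1/(8 + b) (h(b, q) = 1/(-4*(-2) + b) = 1/(8 + b))
N(I) = 3/7 (N(I) = (⅐)*3 = 3/7)
o(m) = m²/(8 + m)
A(o(N(H)))*34 = √(1 + (3/7)²/(8 + 3/7))*34 = √(1 + 9/(49*(59/7)))*34 = √(1 + (9/49)*(7/59))*34 = √(1 + 9/413)*34 = √(422/413)*34 = (√174286/413)*34 = 34*√174286/413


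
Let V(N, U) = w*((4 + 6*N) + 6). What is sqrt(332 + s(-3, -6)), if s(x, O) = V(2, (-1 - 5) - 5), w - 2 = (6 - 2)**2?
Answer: 2*sqrt(182) ≈ 26.981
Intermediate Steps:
w = 18 (w = 2 + (6 - 2)**2 = 2 + 4**2 = 2 + 16 = 18)
V(N, U) = 180 + 108*N (V(N, U) = 18*((4 + 6*N) + 6) = 18*(10 + 6*N) = 180 + 108*N)
s(x, O) = 396 (s(x, O) = 180 + 108*2 = 180 + 216 = 396)
sqrt(332 + s(-3, -6)) = sqrt(332 + 396) = sqrt(728) = 2*sqrt(182)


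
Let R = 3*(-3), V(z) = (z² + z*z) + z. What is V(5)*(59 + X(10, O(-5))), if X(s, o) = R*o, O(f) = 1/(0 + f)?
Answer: 3344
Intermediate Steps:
V(z) = z + 2*z² (V(z) = (z² + z²) + z = 2*z² + z = z + 2*z²)
R = -9
O(f) = 1/f
X(s, o) = -9*o
V(5)*(59 + X(10, O(-5))) = (5*(1 + 2*5))*(59 - 9/(-5)) = (5*(1 + 10))*(59 - 9*(-⅕)) = (5*11)*(59 + 9/5) = 55*(304/5) = 3344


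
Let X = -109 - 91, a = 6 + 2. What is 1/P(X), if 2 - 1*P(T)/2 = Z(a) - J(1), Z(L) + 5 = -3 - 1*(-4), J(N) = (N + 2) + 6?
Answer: 1/30 ≈ 0.033333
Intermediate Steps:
a = 8
X = -200
J(N) = 8 + N (J(N) = (2 + N) + 6 = 8 + N)
Z(L) = -4 (Z(L) = -5 + (-3 - 1*(-4)) = -5 + (-3 + 4) = -5 + 1 = -4)
P(T) = 30 (P(T) = 4 - 2*(-4 - (8 + 1)) = 4 - 2*(-4 - 1*9) = 4 - 2*(-4 - 9) = 4 - 2*(-13) = 4 + 26 = 30)
1/P(X) = 1/30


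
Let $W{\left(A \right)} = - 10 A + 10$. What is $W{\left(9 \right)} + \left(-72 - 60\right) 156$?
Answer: $-20672$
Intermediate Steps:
$W{\left(A \right)} = 10 - 10 A$
$W{\left(9 \right)} + \left(-72 - 60\right) 156 = \left(10 - 90\right) + \left(-72 - 60\right) 156 = \left(10 - 90\right) - 20592 = -80 - 20592 = -20672$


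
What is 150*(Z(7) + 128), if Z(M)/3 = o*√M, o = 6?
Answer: 19200 + 2700*√7 ≈ 26344.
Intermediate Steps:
Z(M) = 18*√M (Z(M) = 3*(6*√M) = 18*√M)
150*(Z(7) + 128) = 150*(18*√7 + 128) = 150*(128 + 18*√7) = 19200 + 2700*√7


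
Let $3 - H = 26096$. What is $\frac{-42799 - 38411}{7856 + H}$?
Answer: $\frac{27070}{6079} \approx 4.453$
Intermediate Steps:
$H = -26093$ ($H = 3 - 26096 = -26093$)
$\frac{-42799 - 38411}{7856 + H} = \frac{-42799 - 38411}{7856 - 26093} = - \frac{81210}{-18237} = \left(-81210\right) \left(- \frac{1}{18237}\right) = \frac{27070}{6079}$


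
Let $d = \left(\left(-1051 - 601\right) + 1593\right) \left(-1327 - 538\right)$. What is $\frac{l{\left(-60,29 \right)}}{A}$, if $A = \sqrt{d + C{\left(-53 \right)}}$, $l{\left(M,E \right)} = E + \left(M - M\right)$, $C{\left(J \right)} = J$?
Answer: $\frac{29 \sqrt{109982}}{109982} \approx 0.087445$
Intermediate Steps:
$l{\left(M,E \right)} = E$ ($l{\left(M,E \right)} = E + 0 = E$)
$d = 110035$ ($d = \left(\left(-1051 - 601\right) + 1593\right) \left(-1865\right) = \left(-1652 + 1593\right) \left(-1865\right) = \left(-59\right) \left(-1865\right) = 110035$)
$A = \sqrt{109982}$ ($A = \sqrt{110035 - 53} = \sqrt{109982} \approx 331.64$)
$\frac{l{\left(-60,29 \right)}}{A} = \frac{29}{\sqrt{109982}} = 29 \frac{\sqrt{109982}}{109982} = \frac{29 \sqrt{109982}}{109982}$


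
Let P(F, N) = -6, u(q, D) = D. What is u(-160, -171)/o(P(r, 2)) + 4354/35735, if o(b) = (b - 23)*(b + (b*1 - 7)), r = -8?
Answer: -27907/148045 ≈ -0.18850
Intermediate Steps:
o(b) = (-23 + b)*(-7 + 2*b) (o(b) = (-23 + b)*(b + (b - 7)) = (-23 + b)*(b + (-7 + b)) = (-23 + b)*(-7 + 2*b))
u(-160, -171)/o(P(r, 2)) + 4354/35735 = -171/(161 - 53*(-6) + 2*(-6)**2) + 4354/35735 = -171/(161 + 318 + 2*36) + 4354*(1/35735) = -171/(161 + 318 + 72) + 622/5105 = -171/551 + 622/5105 = -171*1/551 + 622/5105 = -9/29 + 622/5105 = -27907/148045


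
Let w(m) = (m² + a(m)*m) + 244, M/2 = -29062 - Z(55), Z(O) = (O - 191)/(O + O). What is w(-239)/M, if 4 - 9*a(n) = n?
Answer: -700040/799171 ≈ -0.87596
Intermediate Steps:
Z(O) = (-191 + O)/(2*O) (Z(O) = (-191 + O)/((2*O)) = (-191 + O)*(1/(2*O)) = (-191 + O)/(2*O))
M = -3196684/55 (M = 2*(-29062 - (-191 + 55)/(2*55)) = 2*(-29062 - (-136)/(2*55)) = 2*(-29062 - 1*(-68/55)) = 2*(-29062 + 68/55) = 2*(-1598342/55) = -3196684/55 ≈ -58122.)
a(n) = 4/9 - n/9
w(m) = 244 + m² + m*(4/9 - m/9) (w(m) = (m² + (4/9 - m/9)*m) + 244 = (m² + m*(4/9 - m/9)) + 244 = 244 + m² + m*(4/9 - m/9))
w(-239)/M = (244 + (4/9)*(-239) + (8/9)*(-239)²)/(-3196684/55) = (244 - 956/9 + (8/9)*57121)*(-55/3196684) = (244 - 956/9 + 456968/9)*(-55/3196684) = 50912*(-55/3196684) = -700040/799171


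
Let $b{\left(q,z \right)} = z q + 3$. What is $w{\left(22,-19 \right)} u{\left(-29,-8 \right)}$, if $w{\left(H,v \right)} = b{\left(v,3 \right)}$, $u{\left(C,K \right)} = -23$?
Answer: $1242$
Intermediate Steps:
$b{\left(q,z \right)} = 3 + q z$ ($b{\left(q,z \right)} = q z + 3 = 3 + q z$)
$w{\left(H,v \right)} = 3 + 3 v$ ($w{\left(H,v \right)} = 3 + v 3 = 3 + 3 v$)
$w{\left(22,-19 \right)} u{\left(-29,-8 \right)} = \left(3 + 3 \left(-19\right)\right) \left(-23\right) = \left(3 - 57\right) \left(-23\right) = \left(-54\right) \left(-23\right) = 1242$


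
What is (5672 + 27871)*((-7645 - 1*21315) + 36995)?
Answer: 269518005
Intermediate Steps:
(5672 + 27871)*((-7645 - 1*21315) + 36995) = 33543*((-7645 - 21315) + 36995) = 33543*(-28960 + 36995) = 33543*8035 = 269518005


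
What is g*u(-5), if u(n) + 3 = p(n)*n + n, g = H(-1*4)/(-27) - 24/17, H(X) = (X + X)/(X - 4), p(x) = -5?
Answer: -665/27 ≈ -24.630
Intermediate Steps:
H(X) = 2*X/(-4 + X) (H(X) = (2*X)/(-4 + X) = 2*X/(-4 + X))
g = -665/459 (g = (2*(-1*4)/(-4 - 1*4))/(-27) - 24/17 = (2*(-4)/(-4 - 4))*(-1/27) - 24*1/17 = (2*(-4)/(-8))*(-1/27) - 24/17 = (2*(-4)*(-⅛))*(-1/27) - 24/17 = 1*(-1/27) - 24/17 = -1/27 - 24/17 = -665/459 ≈ -1.4488)
u(n) = -3 - 4*n (u(n) = -3 + (-5*n + n) = -3 - 4*n)
g*u(-5) = -665*(-3 - 4*(-5))/459 = -665*(-3 + 20)/459 = -665/459*17 = -665/27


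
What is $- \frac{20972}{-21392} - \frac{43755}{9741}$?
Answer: $- \frac{45607}{12988} \approx -3.5115$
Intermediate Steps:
$- \frac{20972}{-21392} - \frac{43755}{9741} = \left(-20972\right) \left(- \frac{1}{21392}\right) - \frac{14585}{3247} = \frac{749}{764} - \frac{14585}{3247} = - \frac{45607}{12988}$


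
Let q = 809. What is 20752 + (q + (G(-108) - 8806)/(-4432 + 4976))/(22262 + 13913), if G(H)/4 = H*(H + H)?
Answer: 204191641501/9839600 ≈ 20752.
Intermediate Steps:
G(H) = 8*H² (G(H) = 4*(H*(H + H)) = 4*(H*(2*H)) = 4*(2*H²) = 8*H²)
20752 + (q + (G(-108) - 8806)/(-4432 + 4976))/(22262 + 13913) = 20752 + (809 + (8*(-108)² - 8806)/(-4432 + 4976))/(22262 + 13913) = 20752 + (809 + (8*11664 - 8806)/544)/36175 = 20752 + (809 + (93312 - 8806)*(1/544))*(1/36175) = 20752 + (809 + 84506*(1/544))*(1/36175) = 20752 + (809 + 42253/272)*(1/36175) = 20752 + (262301/272)*(1/36175) = 20752 + 262301/9839600 = 204191641501/9839600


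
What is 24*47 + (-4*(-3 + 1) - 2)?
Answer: 1134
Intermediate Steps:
24*47 + (-4*(-3 + 1) - 2) = 1128 + (-4*(-2) - 2) = 1128 + (8 - 2) = 1128 + 6 = 1134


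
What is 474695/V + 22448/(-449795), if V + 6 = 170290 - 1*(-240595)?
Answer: 204292025733/184811319805 ≈ 1.1054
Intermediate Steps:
V = 410879 (V = -6 + (170290 - 1*(-240595)) = -6 + (170290 + 240595) = -6 + 410885 = 410879)
474695/V + 22448/(-449795) = 474695/410879 + 22448/(-449795) = 474695*(1/410879) + 22448*(-1/449795) = 474695/410879 - 22448/449795 = 204292025733/184811319805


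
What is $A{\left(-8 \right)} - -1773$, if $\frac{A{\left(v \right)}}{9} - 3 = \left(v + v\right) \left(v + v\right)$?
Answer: $4104$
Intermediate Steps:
$A{\left(v \right)} = 27 + 36 v^{2}$ ($A{\left(v \right)} = 27 + 9 \left(v + v\right) \left(v + v\right) = 27 + 9 \cdot 2 v 2 v = 27 + 9 \cdot 4 v^{2} = 27 + 36 v^{2}$)
$A{\left(-8 \right)} - -1773 = \left(27 + 36 \left(-8\right)^{2}\right) - -1773 = \left(27 + 36 \cdot 64\right) + 1773 = \left(27 + 2304\right) + 1773 = 2331 + 1773 = 4104$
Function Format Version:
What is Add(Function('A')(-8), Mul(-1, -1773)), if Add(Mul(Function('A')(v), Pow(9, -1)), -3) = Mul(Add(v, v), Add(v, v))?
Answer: 4104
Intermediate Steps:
Function('A')(v) = Add(27, Mul(36, Pow(v, 2))) (Function('A')(v) = Add(27, Mul(9, Mul(Add(v, v), Add(v, v)))) = Add(27, Mul(9, Mul(Mul(2, v), Mul(2, v)))) = Add(27, Mul(9, Mul(4, Pow(v, 2)))) = Add(27, Mul(36, Pow(v, 2))))
Add(Function('A')(-8), Mul(-1, -1773)) = Add(Add(27, Mul(36, Pow(-8, 2))), Mul(-1, -1773)) = Add(Add(27, Mul(36, 64)), 1773) = Add(Add(27, 2304), 1773) = Add(2331, 1773) = 4104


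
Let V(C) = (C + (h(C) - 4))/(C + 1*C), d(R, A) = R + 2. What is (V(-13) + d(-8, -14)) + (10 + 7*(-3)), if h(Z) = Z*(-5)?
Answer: -245/13 ≈ -18.846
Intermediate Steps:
d(R, A) = 2 + R
h(Z) = -5*Z
V(C) = (-4 - 4*C)/(2*C) (V(C) = (C + (-5*C - 4))/(C + 1*C) = (C + (-4 - 5*C))/(C + C) = (-4 - 4*C)/((2*C)) = (-4 - 4*C)*(1/(2*C)) = (-4 - 4*C)/(2*C))
(V(-13) + d(-8, -14)) + (10 + 7*(-3)) = ((-2 - 2/(-13)) + (2 - 8)) + (10 + 7*(-3)) = ((-2 - 2*(-1/13)) - 6) + (10 - 21) = ((-2 + 2/13) - 6) - 11 = (-24/13 - 6) - 11 = -102/13 - 11 = -245/13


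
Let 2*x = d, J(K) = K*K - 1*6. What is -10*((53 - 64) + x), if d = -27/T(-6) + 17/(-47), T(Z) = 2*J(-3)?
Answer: 12625/94 ≈ 134.31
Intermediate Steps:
J(K) = -6 + K**2 (J(K) = K**2 - 6 = -6 + K**2)
T(Z) = 6 (T(Z) = 2*(-6 + (-3)**2) = 2*(-6 + 9) = 2*3 = 6)
d = -457/94 (d = -27/6 + 17/(-47) = -27*1/6 + 17*(-1/47) = -9/2 - 17/47 = -457/94 ≈ -4.8617)
x = -457/188 (x = (1/2)*(-457/94) = -457/188 ≈ -2.4309)
-10*((53 - 64) + x) = -10*((53 - 64) - 457/188) = -10*(-11 - 457/188) = -10*(-2525/188) = 12625/94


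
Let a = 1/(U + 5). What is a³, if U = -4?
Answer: 1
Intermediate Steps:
a = 1 (a = 1/(-4 + 5) = 1/1 = 1)
a³ = 1³ = 1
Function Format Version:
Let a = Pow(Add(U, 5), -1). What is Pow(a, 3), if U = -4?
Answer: 1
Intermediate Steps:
a = 1 (a = Pow(Add(-4, 5), -1) = Pow(1, -1) = 1)
Pow(a, 3) = Pow(1, 3) = 1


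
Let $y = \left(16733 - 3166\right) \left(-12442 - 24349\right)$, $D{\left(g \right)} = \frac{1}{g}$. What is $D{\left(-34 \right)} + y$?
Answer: $- \frac{16970878899}{34} \approx -4.9914 \cdot 10^{8}$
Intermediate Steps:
$y = -499143497$ ($y = 13567 \left(-36791\right) = -499143497$)
$D{\left(-34 \right)} + y = \frac{1}{-34} - 499143497 = - \frac{1}{34} - 499143497 = - \frac{16970878899}{34}$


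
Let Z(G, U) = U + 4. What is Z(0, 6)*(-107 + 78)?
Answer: -290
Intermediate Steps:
Z(G, U) = 4 + U
Z(0, 6)*(-107 + 78) = (4 + 6)*(-107 + 78) = 10*(-29) = -290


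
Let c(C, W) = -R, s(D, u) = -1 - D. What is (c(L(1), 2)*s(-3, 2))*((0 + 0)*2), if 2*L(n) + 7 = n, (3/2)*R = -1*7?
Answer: 0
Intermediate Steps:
R = -14/3 (R = 2*(-1*7)/3 = (⅔)*(-7) = -14/3 ≈ -4.6667)
L(n) = -7/2 + n/2
c(C, W) = 14/3 (c(C, W) = -1*(-14/3) = 14/3)
(c(L(1), 2)*s(-3, 2))*((0 + 0)*2) = (14*(-1 - 1*(-3))/3)*((0 + 0)*2) = (14*(-1 + 3)/3)*(0*2) = ((14/3)*2)*0 = (28/3)*0 = 0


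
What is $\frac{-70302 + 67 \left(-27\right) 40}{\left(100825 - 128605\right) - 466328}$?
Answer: $\frac{71331}{247054} \approx 0.28873$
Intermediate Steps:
$\frac{-70302 + 67 \left(-27\right) 40}{\left(100825 - 128605\right) - 466328} = \frac{-70302 - 72360}{-27780 - 466328} = \frac{-70302 - 72360}{-494108} = \left(-142662\right) \left(- \frac{1}{494108}\right) = \frac{71331}{247054}$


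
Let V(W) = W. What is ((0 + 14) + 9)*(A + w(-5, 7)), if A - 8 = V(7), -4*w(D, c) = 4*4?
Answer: 253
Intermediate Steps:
w(D, c) = -4
A = 15 (A = 8 + 7 = 15)
((0 + 14) + 9)*(A + w(-5, 7)) = ((0 + 14) + 9)*(15 - 4) = (14 + 9)*11 = 23*11 = 253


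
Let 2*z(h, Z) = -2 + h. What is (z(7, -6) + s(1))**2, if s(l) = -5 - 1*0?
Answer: 25/4 ≈ 6.2500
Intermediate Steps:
s(l) = -5 (s(l) = -5 + 0 = -5)
z(h, Z) = -1 + h/2 (z(h, Z) = (-2 + h)/2 = -1 + h/2)
(z(7, -6) + s(1))**2 = ((-1 + (1/2)*7) - 5)**2 = ((-1 + 7/2) - 5)**2 = (5/2 - 5)**2 = (-5/2)**2 = 25/4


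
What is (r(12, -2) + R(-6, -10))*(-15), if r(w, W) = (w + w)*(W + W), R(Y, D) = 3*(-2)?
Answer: 1530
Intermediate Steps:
R(Y, D) = -6
r(w, W) = 4*W*w (r(w, W) = (2*w)*(2*W) = 4*W*w)
(r(12, -2) + R(-6, -10))*(-15) = (4*(-2)*12 - 6)*(-15) = (-96 - 6)*(-15) = -102*(-15) = 1530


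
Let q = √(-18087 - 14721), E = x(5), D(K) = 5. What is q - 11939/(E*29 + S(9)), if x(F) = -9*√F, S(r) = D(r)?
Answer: 11939/68116 + 3116079*√5/340580 + 2*I*√8202 ≈ 20.634 + 181.13*I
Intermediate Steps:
S(r) = 5
E = -9*√5 ≈ -20.125
q = 2*I*√8202 (q = √(-32808) = 2*I*√8202 ≈ 181.13*I)
q - 11939/(E*29 + S(9)) = 2*I*√8202 - 11939/(-9*√5*29 + 5) = 2*I*√8202 - 11939/(-261*√5 + 5) = 2*I*√8202 - 11939/(5 - 261*√5) = -11939/(5 - 261*√5) + 2*I*√8202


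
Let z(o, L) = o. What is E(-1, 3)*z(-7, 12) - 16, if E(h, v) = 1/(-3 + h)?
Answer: -57/4 ≈ -14.250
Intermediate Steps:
E(-1, 3)*z(-7, 12) - 16 = -7/(-3 - 1) - 16 = -7/(-4) - 16 = -1/4*(-7) - 16 = 7/4 - 16 = -57/4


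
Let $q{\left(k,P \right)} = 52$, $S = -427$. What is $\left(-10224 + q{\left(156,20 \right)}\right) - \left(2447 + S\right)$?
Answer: $-12192$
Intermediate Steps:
$\left(-10224 + q{\left(156,20 \right)}\right) - \left(2447 + S\right) = \left(-10224 + 52\right) - 2020 = -10172 + \left(-2447 + 427\right) = -10172 - 2020 = -12192$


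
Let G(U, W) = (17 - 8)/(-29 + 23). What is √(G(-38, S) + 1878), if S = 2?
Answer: 3*√834/2 ≈ 43.319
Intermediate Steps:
G(U, W) = -3/2 (G(U, W) = 9/(-6) = 9*(-⅙) = -3/2)
√(G(-38, S) + 1878) = √(-3/2 + 1878) = √(3753/2) = 3*√834/2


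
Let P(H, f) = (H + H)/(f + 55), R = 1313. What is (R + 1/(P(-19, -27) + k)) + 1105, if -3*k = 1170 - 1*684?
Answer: 5529952/2287 ≈ 2418.0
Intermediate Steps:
P(H, f) = 2*H/(55 + f) (P(H, f) = (2*H)/(55 + f) = 2*H/(55 + f))
k = -162 (k = -(1170 - 1*684)/3 = -(1170 - 684)/3 = -1/3*486 = -162)
(R + 1/(P(-19, -27) + k)) + 1105 = (1313 + 1/(2*(-19)/(55 - 27) - 162)) + 1105 = (1313 + 1/(2*(-19)/28 - 162)) + 1105 = (1313 + 1/(2*(-19)*(1/28) - 162)) + 1105 = (1313 + 1/(-19/14 - 162)) + 1105 = (1313 + 1/(-2287/14)) + 1105 = (1313 - 14/2287) + 1105 = 3002817/2287 + 1105 = 5529952/2287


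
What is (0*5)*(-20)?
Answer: 0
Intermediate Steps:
(0*5)*(-20) = 0*(-20) = 0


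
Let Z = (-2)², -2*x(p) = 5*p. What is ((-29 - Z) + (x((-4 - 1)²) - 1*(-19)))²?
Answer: 23409/4 ≈ 5852.3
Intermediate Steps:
x(p) = -5*p/2
Z = 4
((-29 - Z) + (x((-4 - 1)²) - 1*(-19)))² = ((-29 - 1*4) + (-5*(-4 - 1)²/2 - 1*(-19)))² = ((-29 - 4) + (-5/2*(-5)² + 19))² = (-33 + (-5/2*25 + 19))² = (-33 + (-125/2 + 19))² = (-33 - 87/2)² = (-153/2)² = 23409/4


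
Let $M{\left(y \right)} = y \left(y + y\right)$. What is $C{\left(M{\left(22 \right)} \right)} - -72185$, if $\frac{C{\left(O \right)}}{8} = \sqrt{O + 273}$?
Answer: $72185 + 8 \sqrt{1241} \approx 72467.0$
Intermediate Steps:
$M{\left(y \right)} = 2 y^{2}$ ($M{\left(y \right)} = y 2 y = 2 y^{2}$)
$C{\left(O \right)} = 8 \sqrt{273 + O}$ ($C{\left(O \right)} = 8 \sqrt{O + 273} = 8 \sqrt{273 + O}$)
$C{\left(M{\left(22 \right)} \right)} - -72185 = 8 \sqrt{273 + 2 \cdot 22^{2}} - -72185 = 8 \sqrt{273 + 2 \cdot 484} + 72185 = 8 \sqrt{273 + 968} + 72185 = 8 \sqrt{1241} + 72185 = 72185 + 8 \sqrt{1241}$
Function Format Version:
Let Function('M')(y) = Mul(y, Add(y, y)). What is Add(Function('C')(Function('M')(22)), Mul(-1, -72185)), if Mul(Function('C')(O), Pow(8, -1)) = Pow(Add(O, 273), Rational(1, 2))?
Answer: Add(72185, Mul(8, Pow(1241, Rational(1, 2)))) ≈ 72467.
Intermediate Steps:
Function('M')(y) = Mul(2, Pow(y, 2)) (Function('M')(y) = Mul(y, Mul(2, y)) = Mul(2, Pow(y, 2)))
Function('C')(O) = Mul(8, Pow(Add(273, O), Rational(1, 2))) (Function('C')(O) = Mul(8, Pow(Add(O, 273), Rational(1, 2))) = Mul(8, Pow(Add(273, O), Rational(1, 2))))
Add(Function('C')(Function('M')(22)), Mul(-1, -72185)) = Add(Mul(8, Pow(Add(273, Mul(2, Pow(22, 2))), Rational(1, 2))), Mul(-1, -72185)) = Add(Mul(8, Pow(Add(273, Mul(2, 484)), Rational(1, 2))), 72185) = Add(Mul(8, Pow(Add(273, 968), Rational(1, 2))), 72185) = Add(Mul(8, Pow(1241, Rational(1, 2))), 72185) = Add(72185, Mul(8, Pow(1241, Rational(1, 2))))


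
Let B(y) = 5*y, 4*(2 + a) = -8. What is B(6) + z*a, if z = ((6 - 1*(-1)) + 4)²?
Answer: -454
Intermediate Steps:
a = -4 (a = -2 + (¼)*(-8) = -2 - 2 = -4)
z = 121 (z = ((6 + 1) + 4)² = (7 + 4)² = 11² = 121)
B(6) + z*a = 5*6 + 121*(-4) = 30 - 484 = -454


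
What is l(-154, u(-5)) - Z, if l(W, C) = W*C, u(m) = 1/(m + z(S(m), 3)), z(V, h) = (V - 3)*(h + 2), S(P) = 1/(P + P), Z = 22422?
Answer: -918994/41 ≈ -22415.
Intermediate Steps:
S(P) = 1/(2*P)
z(V, h) = (-3 + V)*(2 + h)
u(m) = 1/(-15 + m + 5/(2*m)) (u(m) = 1/(m + (-6 - 3*3 + 2*(1/(2*m)) + (1/(2*m))*3)) = 1/(m + (-6 - 9 + 1/m + 3/(2*m))) = 1/(m + (-15 + 5/(2*m))) = 1/(-15 + m + 5/(2*m)))
l(W, C) = C*W
l(-154, u(-5)) - Z = (2*(-5)/(5 + 2*(-5)*(-15 - 5)))*(-154) - 1*22422 = (2*(-5)/(5 + 2*(-5)*(-20)))*(-154) - 22422 = (2*(-5)/(5 + 200))*(-154) - 22422 = (2*(-5)/205)*(-154) - 22422 = (2*(-5)*(1/205))*(-154) - 22422 = -2/41*(-154) - 22422 = 308/41 - 22422 = -918994/41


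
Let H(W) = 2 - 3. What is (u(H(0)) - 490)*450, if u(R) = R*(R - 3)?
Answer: -218700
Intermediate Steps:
H(W) = -1
u(R) = R*(-3 + R)
(u(H(0)) - 490)*450 = (-(-3 - 1) - 490)*450 = (-1*(-4) - 490)*450 = (4 - 490)*450 = -486*450 = -218700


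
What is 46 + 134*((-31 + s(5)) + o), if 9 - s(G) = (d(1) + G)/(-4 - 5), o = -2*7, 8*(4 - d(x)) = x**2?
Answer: -167251/36 ≈ -4645.9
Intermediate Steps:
d(x) = 4 - x**2/8
o = -14
s(G) = 679/72 + G/9 (s(G) = 9 - ((4 - 1/8*1**2) + G)/(-4 - 5) = 9 - ((4 - 1/8*1) + G)/(-9) = 9 - ((4 - 1/8) + G)*(-1)/9 = 9 - (31/8 + G)*(-1)/9 = 9 - (-31/72 - G/9) = 9 + (31/72 + G/9) = 679/72 + G/9)
46 + 134*((-31 + s(5)) + o) = 46 + 134*((-31 + (679/72 + (1/9)*5)) - 14) = 46 + 134*((-31 + (679/72 + 5/9)) - 14) = 46 + 134*((-31 + 719/72) - 14) = 46 + 134*(-1513/72 - 14) = 46 + 134*(-2521/72) = 46 - 168907/36 = -167251/36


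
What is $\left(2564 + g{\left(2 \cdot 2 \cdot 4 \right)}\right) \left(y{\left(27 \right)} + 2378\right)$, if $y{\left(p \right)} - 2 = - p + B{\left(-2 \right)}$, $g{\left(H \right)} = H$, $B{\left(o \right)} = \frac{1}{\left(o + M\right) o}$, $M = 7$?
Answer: $6070482$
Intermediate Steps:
$B{\left(o \right)} = \frac{1}{o \left(7 + o\right)}$ ($B{\left(o \right)} = \frac{1}{\left(o + 7\right) o} = \frac{1}{\left(7 + o\right) o} = \frac{1}{o \left(7 + o\right)}$)
$y{\left(p \right)} = \frac{19}{10} - p$ ($y{\left(p \right)} = 2 - \left(p - \frac{1}{\left(-2\right) \left(7 - 2\right)}\right) = 2 - \left(\frac{1}{10} + p\right) = \frac{19}{10} - p$)
$\left(2564 + g{\left(2 \cdot 2 \cdot 4 \right)}\right) \left(y{\left(27 \right)} + 2378\right) = \left(2564 + 2 \cdot 2 \cdot 4\right) \left(\left(\frac{19}{10} - 27\right) + 2378\right) = \left(2564 + 4 \cdot 4\right) \left(\left(\frac{19}{10} - 27\right) + 2378\right) = \left(2564 + 16\right) \left(- \frac{251}{10} + 2378\right) = 2580 \cdot \frac{23529}{10} = 6070482$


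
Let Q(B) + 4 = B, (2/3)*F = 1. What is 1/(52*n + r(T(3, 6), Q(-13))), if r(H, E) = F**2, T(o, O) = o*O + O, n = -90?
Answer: -4/18711 ≈ -0.00021378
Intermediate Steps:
F = 3/2 (F = (3/2)*1 = 3/2 ≈ 1.5000)
Q(B) = -4 + B
T(o, O) = O + O*o (T(o, O) = O*o + O = O + O*o)
r(H, E) = 9/4 (r(H, E) = (3/2)**2 = 9/4)
1/(52*n + r(T(3, 6), Q(-13))) = 1/(52*(-90) + 9/4) = 1/(-4680 + 9/4) = 1/(-18711/4) = -4/18711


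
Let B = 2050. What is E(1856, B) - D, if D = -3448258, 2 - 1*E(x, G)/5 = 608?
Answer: 3445228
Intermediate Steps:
E(x, G) = -3030 (E(x, G) = 10 - 5*608 = 10 - 3040 = -3030)
E(1856, B) - D = -3030 - 1*(-3448258) = -3030 + 3448258 = 3445228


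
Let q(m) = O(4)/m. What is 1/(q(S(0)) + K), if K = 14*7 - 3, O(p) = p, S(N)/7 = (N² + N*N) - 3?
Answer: 21/1991 ≈ 0.010547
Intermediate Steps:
S(N) = -21 + 14*N² (S(N) = 7*((N² + N*N) - 3) = 7*((N² + N²) - 3) = 7*(2*N² - 3) = 7*(-3 + 2*N²) = -21 + 14*N²)
K = 95 (K = 98 - 3 = 95)
q(m) = 4/m
1/(q(S(0)) + K) = 1/(4/(-21 + 14*0²) + 95) = 1/(4/(-21 + 14*0) + 95) = 1/(4/(-21 + 0) + 95) = 1/(4/(-21) + 95) = 1/(4*(-1/21) + 95) = 1/(-4/21 + 95) = 1/(1991/21) = 21/1991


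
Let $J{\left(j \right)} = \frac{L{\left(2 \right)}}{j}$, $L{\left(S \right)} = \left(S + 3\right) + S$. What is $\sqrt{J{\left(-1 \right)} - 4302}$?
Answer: $i \sqrt{4309} \approx 65.643 i$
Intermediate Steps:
$L{\left(S \right)} = 3 + 2 S$ ($L{\left(S \right)} = \left(3 + S\right) + S = 3 + 2 S$)
$J{\left(j \right)} = \frac{7}{j}$ ($J{\left(j \right)} = \frac{3 + 2 \cdot 2}{j} = \frac{3 + 4}{j} = \frac{7}{j}$)
$\sqrt{J{\left(-1 \right)} - 4302} = \sqrt{\frac{7}{-1} - 4302} = \sqrt{7 \left(-1\right) - 4302} = \sqrt{-7 - 4302} = \sqrt{-4309} = i \sqrt{4309}$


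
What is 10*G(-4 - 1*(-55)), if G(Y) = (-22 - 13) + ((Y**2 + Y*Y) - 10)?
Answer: 51570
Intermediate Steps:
G(Y) = -45 + 2*Y**2 (G(Y) = -35 + ((Y**2 + Y**2) - 10) = -35 + (2*Y**2 - 10) = -35 + (-10 + 2*Y**2) = -45 + 2*Y**2)
10*G(-4 - 1*(-55)) = 10*(-45 + 2*(-4 - 1*(-55))**2) = 10*(-45 + 2*(-4 + 55)**2) = 10*(-45 + 2*51**2) = 10*(-45 + 2*2601) = 10*(-45 + 5202) = 10*5157 = 51570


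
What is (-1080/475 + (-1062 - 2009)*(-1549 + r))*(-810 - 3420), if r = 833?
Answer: -176720266584/19 ≈ -9.3011e+9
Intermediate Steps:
(-1080/475 + (-1062 - 2009)*(-1549 + r))*(-810 - 3420) = (-1080/475 + (-1062 - 2009)*(-1549 + 833))*(-810 - 3420) = (-1080*1/475 - 3071*(-716))*(-4230) = (-216/95 + 2198836)*(-4230) = (208889204/95)*(-4230) = -176720266584/19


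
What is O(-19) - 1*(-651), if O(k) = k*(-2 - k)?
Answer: 328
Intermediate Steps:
O(-19) - 1*(-651) = -1*(-19)*(2 - 19) - 1*(-651) = -1*(-19)*(-17) + 651 = -323 + 651 = 328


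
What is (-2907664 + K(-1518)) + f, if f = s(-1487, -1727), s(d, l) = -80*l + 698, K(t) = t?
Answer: -2770324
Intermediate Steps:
s(d, l) = 698 - 80*l
f = 138858 (f = 698 - 80*(-1727) = 698 + 138160 = 138858)
(-2907664 + K(-1518)) + f = (-2907664 - 1518) + 138858 = -2909182 + 138858 = -2770324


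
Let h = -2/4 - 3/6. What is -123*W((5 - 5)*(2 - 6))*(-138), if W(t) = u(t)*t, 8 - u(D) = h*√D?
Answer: 0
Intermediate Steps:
h = -1 (h = -2*¼ - 3*⅙ = -½ - ½ = -1)
u(D) = 8 + √D (u(D) = 8 - (-1)*√D = 8 + √D)
W(t) = t*(8 + √t) (W(t) = (8 + √t)*t = t*(8 + √t))
-123*W((5 - 5)*(2 - 6))*(-138) = -123*(5 - 5)*(2 - 6)*(8 + √((5 - 5)*(2 - 6)))*(-138) = -123*0*(-4)*(8 + √(0*(-4)))*(-138) = -0*(8 + √0)*(-138) = -0*(8 + 0)*(-138) = -0*8*(-138) = -123*0*(-138) = 0*(-138) = 0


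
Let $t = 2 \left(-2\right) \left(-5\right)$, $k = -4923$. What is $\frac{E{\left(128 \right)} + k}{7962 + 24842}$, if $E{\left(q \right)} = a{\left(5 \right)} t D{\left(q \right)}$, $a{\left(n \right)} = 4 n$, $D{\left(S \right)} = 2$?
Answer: $- \frac{4123}{32804} \approx -0.12569$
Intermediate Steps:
$t = 20$ ($t = \left(-4\right) \left(-5\right) = 20$)
$E{\left(q \right)} = 800$ ($E{\left(q \right)} = 4 \cdot 5 \cdot 20 \cdot 2 = 20 \cdot 20 \cdot 2 = 400 \cdot 2 = 800$)
$\frac{E{\left(128 \right)} + k}{7962 + 24842} = \frac{800 - 4923}{7962 + 24842} = - \frac{4123}{32804}$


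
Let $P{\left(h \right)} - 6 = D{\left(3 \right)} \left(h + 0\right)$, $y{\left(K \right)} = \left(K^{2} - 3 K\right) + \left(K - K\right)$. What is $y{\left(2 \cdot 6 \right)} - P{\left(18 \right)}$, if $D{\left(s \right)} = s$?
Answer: $48$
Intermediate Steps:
$y{\left(K \right)} = K^{2} - 3 K$ ($y{\left(K \right)} = \left(K^{2} - 3 K\right) + 0 = K^{2} - 3 K$)
$P{\left(h \right)} = 6 + 3 h$ ($P{\left(h \right)} = 6 + 3 \left(h + 0\right) = 6 + 3 h$)
$y{\left(2 \cdot 6 \right)} - P{\left(18 \right)} = 2 \cdot 6 \left(-3 + 2 \cdot 6\right) - \left(6 + 3 \cdot 18\right) = 12 \left(-3 + 12\right) - \left(6 + 54\right) = 12 \cdot 9 - 60 = 108 - 60 = 48$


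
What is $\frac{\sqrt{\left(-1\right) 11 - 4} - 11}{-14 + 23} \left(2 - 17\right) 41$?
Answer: $\frac{2255}{3} - \frac{205 i \sqrt{15}}{3} \approx 751.67 - 264.65 i$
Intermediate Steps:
$\frac{\sqrt{\left(-1\right) 11 - 4} - 11}{-14 + 23} \left(2 - 17\right) 41 = \frac{\sqrt{-11 - 4} - 11}{9} \left(2 - 17\right) 41 = \left(\sqrt{-15} - 11\right) \frac{1}{9} \left(-15\right) 41 = \left(i \sqrt{15} - 11\right) \frac{1}{9} \left(-15\right) 41 = \left(-11 + i \sqrt{15}\right) \frac{1}{9} \left(-15\right) 41 = \left(- \frac{11}{9} + \frac{i \sqrt{15}}{9}\right) \left(-15\right) 41 = \left(\frac{55}{3} - \frac{5 i \sqrt{15}}{3}\right) 41 = \frac{2255}{3} - \frac{205 i \sqrt{15}}{3}$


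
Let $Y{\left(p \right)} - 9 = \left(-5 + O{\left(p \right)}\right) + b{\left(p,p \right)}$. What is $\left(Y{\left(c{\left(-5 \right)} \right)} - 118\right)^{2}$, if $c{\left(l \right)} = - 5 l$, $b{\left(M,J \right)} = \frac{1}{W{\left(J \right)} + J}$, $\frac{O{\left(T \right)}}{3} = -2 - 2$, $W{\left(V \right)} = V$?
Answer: $\frac{39677401}{2500} \approx 15871.0$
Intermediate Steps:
$O{\left(T \right)} = -12$ ($O{\left(T \right)} = 3 \left(-2 - 2\right) = 3 \left(-4\right) = -12$)
$b{\left(M,J \right)} = \frac{1}{2 J}$ ($b{\left(M,J \right)} = \frac{1}{J + J} = \frac{1}{2 J}$)
$Y{\left(p \right)} = -8 + \frac{1}{2 p}$ ($Y{\left(p \right)} = 9 + \left(\left(-5 - 12\right) + \frac{1}{2 p}\right) = 9 - \left(17 - \frac{1}{2 p}\right) = -8 + \frac{1}{2 p}$)
$\left(Y{\left(c{\left(-5 \right)} \right)} - 118\right)^{2} = \left(\left(-8 + \frac{1}{2 \left(\left(-5\right) \left(-5\right)\right)}\right) - 118\right)^{2} = \left(\left(-8 + \frac{1}{2 \cdot 25}\right) - 118\right)^{2} = \left(\left(-8 + \frac{1}{2} \cdot \frac{1}{25}\right) - 118\right)^{2} = \left(\left(-8 + \frac{1}{50}\right) - 118\right)^{2} = \left(- \frac{399}{50} - 118\right)^{2} = \left(- \frac{6299}{50}\right)^{2} = \frac{39677401}{2500}$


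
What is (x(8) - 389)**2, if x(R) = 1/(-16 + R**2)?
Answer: 348606241/2304 ≈ 1.5130e+5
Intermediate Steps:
(x(8) - 389)**2 = (1/(-16 + 8**2) - 389)**2 = (1/(-16 + 64) - 389)**2 = (1/48 - 389)**2 = (-18671/48)**2 = 348606241/2304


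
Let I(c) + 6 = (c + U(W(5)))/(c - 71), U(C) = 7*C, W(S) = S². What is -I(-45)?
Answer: 413/58 ≈ 7.1207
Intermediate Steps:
I(c) = -6 + (175 + c)/(-71 + c) (I(c) = -6 + (c + 7*5²)/(c - 71) = -6 + (c + 7*25)/(-71 + c) = -6 + (c + 175)/(-71 + c) = -6 + (175 + c)/(-71 + c))
-I(-45) = -(601 - 5*(-45))/(-71 - 45) = -(601 + 225)/(-116) = -(-1)*826/116 = -1*(-413/58) = 413/58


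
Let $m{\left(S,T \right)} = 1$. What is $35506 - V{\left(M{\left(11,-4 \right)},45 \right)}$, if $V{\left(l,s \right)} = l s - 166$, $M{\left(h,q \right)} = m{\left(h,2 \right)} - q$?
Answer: $35447$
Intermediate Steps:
$M{\left(h,q \right)} = 1 - q$
$V{\left(l,s \right)} = -166 + l s$
$35506 - V{\left(M{\left(11,-4 \right)},45 \right)} = 35506 - \left(-166 + \left(1 - -4\right) 45\right) = 35506 - \left(-166 + \left(1 + 4\right) 45\right) = 35506 - \left(-166 + 5 \cdot 45\right) = 35506 - \left(-166 + 225\right) = 35506 - 59 = 35447$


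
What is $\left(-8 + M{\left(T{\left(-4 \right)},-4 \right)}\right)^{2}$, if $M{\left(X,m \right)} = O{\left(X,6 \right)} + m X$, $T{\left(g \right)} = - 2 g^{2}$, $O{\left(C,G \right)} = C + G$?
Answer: $8836$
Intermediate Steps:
$M{\left(X,m \right)} = 6 + X + X m$ ($M{\left(X,m \right)} = \left(X + 6\right) + m X = \left(6 + X\right) + X m = 6 + X + X m$)
$\left(-8 + M{\left(T{\left(-4 \right)},-4 \right)}\right)^{2} = \left(-8 + \left(6 - 2 \left(-4\right)^{2} + - 2 \left(-4\right)^{2} \left(-4\right)\right)\right)^{2} = \left(-8 + \left(6 - 32 + \left(-2\right) 16 \left(-4\right)\right)\right)^{2} = \left(-8 - -102\right)^{2} = \left(-8 + \left(6 - 32 + 128\right)\right)^{2} = \left(-8 + 102\right)^{2} = 94^{2} = 8836$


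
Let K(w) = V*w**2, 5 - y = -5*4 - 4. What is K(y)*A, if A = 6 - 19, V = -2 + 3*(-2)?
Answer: 87464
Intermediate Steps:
y = 29 (y = 5 - (-5*4 - 4) = 5 - (-20 - 4) = 5 - 1*(-24) = 5 + 24 = 29)
V = -8 (V = -2 - 6 = -8)
A = -13
K(w) = -8*w**2
K(y)*A = -8*29**2*(-13) = -8*841*(-13) = -6728*(-13) = 87464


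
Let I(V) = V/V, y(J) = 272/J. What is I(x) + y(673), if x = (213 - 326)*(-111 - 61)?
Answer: 945/673 ≈ 1.4042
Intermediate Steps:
x = 19436 (x = -113*(-172) = 19436)
I(V) = 1
I(x) + y(673) = 1 + 272/673 = 945/673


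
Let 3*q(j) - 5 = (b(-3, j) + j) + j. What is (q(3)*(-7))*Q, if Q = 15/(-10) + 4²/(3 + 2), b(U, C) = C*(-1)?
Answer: -476/15 ≈ -31.733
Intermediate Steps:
b(U, C) = -C
q(j) = 5/3 + j/3 (q(j) = 5/3 + ((-j + j) + j)/3 = 5/3 + (0 + j)/3 = 5/3 + j/3)
Q = 17/10 (Q = 15*(-⅒) + 16/5 = -3/2 + 16*(⅕) = -3/2 + 16/5 = 17/10 ≈ 1.7000)
(q(3)*(-7))*Q = ((5/3 + (⅓)*3)*(-7))*(17/10) = ((5/3 + 1)*(-7))*(17/10) = ((8/3)*(-7))*(17/10) = -56/3*17/10 = -476/15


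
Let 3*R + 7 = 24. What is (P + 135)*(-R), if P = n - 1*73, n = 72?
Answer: -2278/3 ≈ -759.33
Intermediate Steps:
R = 17/3 (R = -7/3 + (⅓)*24 = -7/3 + 8 = 17/3 ≈ 5.6667)
P = -1 (P = 72 - 1*73 = 72 - 73 = -1)
(P + 135)*(-R) = (-1 + 135)*(-1*17/3) = 134*(-17/3) = -2278/3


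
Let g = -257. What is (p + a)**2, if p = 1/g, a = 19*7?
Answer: 1168272400/66049 ≈ 17688.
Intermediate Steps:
a = 133
p = -1/257 (p = 1/(-257) = -1/257 ≈ -0.0038911)
(p + a)**2 = (-1/257 + 133)**2 = (34180/257)**2 = 1168272400/66049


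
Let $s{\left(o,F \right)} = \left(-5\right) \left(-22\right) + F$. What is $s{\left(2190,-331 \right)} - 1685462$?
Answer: $-1685683$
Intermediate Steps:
$s{\left(o,F \right)} = 110 + F$
$s{\left(2190,-331 \right)} - 1685462 = \left(110 - 331\right) - 1685462 = -221 - 1685462 = -1685683$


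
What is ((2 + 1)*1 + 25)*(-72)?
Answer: -2016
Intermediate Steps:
((2 + 1)*1 + 25)*(-72) = (3*1 + 25)*(-72) = (3 + 25)*(-72) = 28*(-72) = -2016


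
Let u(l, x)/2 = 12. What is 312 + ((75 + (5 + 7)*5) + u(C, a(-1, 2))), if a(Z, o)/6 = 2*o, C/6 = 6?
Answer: 471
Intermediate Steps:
C = 36 (C = 6*6 = 36)
a(Z, o) = 12*o (a(Z, o) = 6*(2*o) = 12*o)
u(l, x) = 24 (u(l, x) = 2*12 = 24)
312 + ((75 + (5 + 7)*5) + u(C, a(-1, 2))) = 312 + ((75 + (5 + 7)*5) + 24) = 312 + ((75 + 12*5) + 24) = 312 + ((75 + 60) + 24) = 312 + (135 + 24) = 312 + 159 = 471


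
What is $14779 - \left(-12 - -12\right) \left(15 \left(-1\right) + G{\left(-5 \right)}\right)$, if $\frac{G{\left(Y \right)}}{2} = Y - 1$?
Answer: $14779$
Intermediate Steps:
$G{\left(Y \right)} = -2 + 2 Y$ ($G{\left(Y \right)} = 2 \left(Y - 1\right) = 2 \left(-1 + Y\right) = -2 + 2 Y$)
$14779 - \left(-12 - -12\right) \left(15 \left(-1\right) + G{\left(-5 \right)}\right) = 14779 - \left(-12 - -12\right) \left(15 \left(-1\right) + \left(-2 + 2 \left(-5\right)\right)\right) = 14779 - \left(-12 + 12\right) \left(-15 - 12\right) = 14779 - 0 \left(-15 - 12\right) = 14779 - 0 \left(-27\right) = 14779 - 0 = 14779 + 0 = 14779$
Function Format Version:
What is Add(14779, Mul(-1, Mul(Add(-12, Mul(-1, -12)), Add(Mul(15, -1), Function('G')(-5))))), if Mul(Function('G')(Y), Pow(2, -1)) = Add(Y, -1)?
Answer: 14779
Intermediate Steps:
Function('G')(Y) = Add(-2, Mul(2, Y)) (Function('G')(Y) = Mul(2, Add(Y, -1)) = Mul(2, Add(-1, Y)) = Add(-2, Mul(2, Y)))
Add(14779, Mul(-1, Mul(Add(-12, Mul(-1, -12)), Add(Mul(15, -1), Function('G')(-5))))) = Add(14779, Mul(-1, Mul(Add(-12, Mul(-1, -12)), Add(Mul(15, -1), Add(-2, Mul(2, -5)))))) = Add(14779, Mul(-1, Mul(Add(-12, 12), Add(-15, Add(-2, -10))))) = Add(14779, Mul(-1, Mul(0, Add(-15, -12)))) = Add(14779, Mul(-1, Mul(0, -27))) = Add(14779, Mul(-1, 0)) = Add(14779, 0) = 14779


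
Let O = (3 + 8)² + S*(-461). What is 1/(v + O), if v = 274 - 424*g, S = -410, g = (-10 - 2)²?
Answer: 1/128349 ≈ 7.7913e-6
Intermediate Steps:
g = 144 (g = (-12)² = 144)
v = -60782 (v = 274 - 424*144 = 274 - 61056 = -60782)
O = 189131 (O = (3 + 8)² - 410*(-461) = 11² + 189010 = 121 + 189010 = 189131)
1/(v + O) = 1/(-60782 + 189131) = 1/128349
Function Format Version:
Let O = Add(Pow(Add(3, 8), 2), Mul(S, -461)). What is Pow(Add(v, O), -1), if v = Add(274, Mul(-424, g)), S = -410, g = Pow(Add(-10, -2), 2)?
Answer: Rational(1, 128349) ≈ 7.7913e-6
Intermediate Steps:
g = 144 (g = Pow(-12, 2) = 144)
v = -60782 (v = Add(274, Mul(-424, 144)) = Add(274, -61056) = -60782)
O = 189131 (O = Add(Pow(Add(3, 8), 2), Mul(-410, -461)) = Add(Pow(11, 2), 189010) = Add(121, 189010) = 189131)
Pow(Add(v, O), -1) = Pow(Add(-60782, 189131), -1) = Pow(128349, -1) = Rational(1, 128349)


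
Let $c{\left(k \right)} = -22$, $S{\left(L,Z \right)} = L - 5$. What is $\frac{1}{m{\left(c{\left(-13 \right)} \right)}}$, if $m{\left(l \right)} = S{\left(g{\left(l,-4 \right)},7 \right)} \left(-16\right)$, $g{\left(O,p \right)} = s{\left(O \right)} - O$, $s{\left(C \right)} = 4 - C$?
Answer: $- \frac{1}{688} \approx -0.0014535$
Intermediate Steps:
$g{\left(O,p \right)} = 4 - 2 O$ ($g{\left(O,p \right)} = \left(4 - O\right) - O = 4 - 2 O$)
$S{\left(L,Z \right)} = -5 + L$
$m{\left(l \right)} = 16 + 32 l$ ($m{\left(l \right)} = \left(-5 - \left(-4 + 2 l\right)\right) \left(-16\right) = \left(-1 - 2 l\right) \left(-16\right) = 16 + 32 l$)
$\frac{1}{m{\left(c{\left(-13 \right)} \right)}} = \frac{1}{16 + 32 \left(-22\right)} = \frac{1}{16 - 704} = \frac{1}{-688} = - \frac{1}{688}$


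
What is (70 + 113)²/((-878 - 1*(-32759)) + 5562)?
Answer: 11163/12481 ≈ 0.89440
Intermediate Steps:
(70 + 113)²/((-878 - 1*(-32759)) + 5562) = 183²/((-878 + 32759) + 5562) = 33489/(31881 + 5562) = 33489/37443 = 33489*(1/37443) = 11163/12481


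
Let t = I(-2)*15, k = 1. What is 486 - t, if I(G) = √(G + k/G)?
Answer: 486 - 15*I*√10/2 ≈ 486.0 - 23.717*I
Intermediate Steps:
I(G) = √(G + 1/G)
t = 15*I*√10/2 (t = √(-2 + 1/(-2))*15 = √(-2 - ½)*15 = √(-5/2)*15 = (I*√10/2)*15 = 15*I*√10/2 ≈ 23.717*I)
486 - t = 486 - 15*I*√10/2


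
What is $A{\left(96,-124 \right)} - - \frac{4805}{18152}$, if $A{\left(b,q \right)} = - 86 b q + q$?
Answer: $\frac{18580755045}{18152} \approx 1.0236 \cdot 10^{6}$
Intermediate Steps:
$A{\left(b,q \right)} = q - 86 b q$ ($A{\left(b,q \right)} = - 86 b q + q = q - 86 b q$)
$A{\left(96,-124 \right)} - - \frac{4805}{18152} = - 124 \left(1 - 8256\right) - - \frac{4805}{18152} = - 124 \left(1 - 8256\right) - \left(-4805\right) \frac{1}{18152} = \left(-124\right) \left(-8255\right) - - \frac{4805}{18152} = 1023620 + \frac{4805}{18152} = \frac{18580755045}{18152}$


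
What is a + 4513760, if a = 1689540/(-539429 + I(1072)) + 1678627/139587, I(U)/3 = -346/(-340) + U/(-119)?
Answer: 404468630476249269439/89607740227719 ≈ 4.5138e+6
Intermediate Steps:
I(U) = 519/170 - 3*U/119 (I(U) = 3*(-346/(-340) + U/(-119)) = 3*(-346*(-1/340) + U*(-1/119)) = 3*(173/170 - U/119) = 519/170 - 3*U/119)
a = 796945980355999/89607740227719 (a = 1689540/(-539429 + (519/170 - 3/119*1072)) + 1678627/139587 = 1689540/(-539429 + (519/170 - 3216/119)) + 1678627*(1/139587) = 1689540/(-539429 - 28527/1190) + 1678627/139587 = 1689540/(-641949037/1190) + 1678627/139587 = 1689540*(-1190/641949037) + 1678627/139587 = -2010552600/641949037 + 1678627/139587 = 796945980355999/89607740227719 ≈ 8.8937)
a + 4513760 = 796945980355999/89607740227719 + 4513760 = 404468630476249269439/89607740227719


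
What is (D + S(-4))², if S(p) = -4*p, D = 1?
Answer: 289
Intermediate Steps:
(D + S(-4))² = (1 - 4*(-4))² = (1 + 16)² = 17² = 289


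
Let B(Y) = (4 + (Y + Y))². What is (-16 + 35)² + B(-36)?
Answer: 4985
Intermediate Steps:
B(Y) = (4 + 2*Y)²
(-16 + 35)² + B(-36) = (-16 + 35)² + 4*(2 - 36)² = 19² + 4*(-34)² = 361 + 4*1156 = 361 + 4624 = 4985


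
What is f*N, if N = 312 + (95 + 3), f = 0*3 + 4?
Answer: 1640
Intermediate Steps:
f = 4 (f = 0 + 4 = 4)
N = 410 (N = 312 + 98 = 410)
f*N = 4*410 = 1640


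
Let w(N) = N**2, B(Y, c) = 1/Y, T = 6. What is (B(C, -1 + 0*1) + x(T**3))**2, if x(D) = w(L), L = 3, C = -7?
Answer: 3844/49 ≈ 78.449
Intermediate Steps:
x(D) = 9 (x(D) = 3**2 = 9)
(B(C, -1 + 0*1) + x(T**3))**2 = (1/(-7) + 9)**2 = (-1/7 + 9)**2 = (62/7)**2 = 3844/49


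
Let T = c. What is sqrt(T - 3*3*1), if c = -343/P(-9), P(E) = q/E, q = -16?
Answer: 3*I*sqrt(359)/4 ≈ 14.21*I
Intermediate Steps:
P(E) = -16/E
c = -3087/16 (c = -343/((-16/(-9))) = -343/((-16*(-1/9))) = -343/16/9 = -343*9/16 = -3087/16 ≈ -192.94)
T = -3087/16 ≈ -192.94
sqrt(T - 3*3*1) = sqrt(-3087/16 - 3*3*1) = sqrt(-3087/16 - 9*1) = sqrt(-3087/16 - 9) = sqrt(-3231/16) = 3*I*sqrt(359)/4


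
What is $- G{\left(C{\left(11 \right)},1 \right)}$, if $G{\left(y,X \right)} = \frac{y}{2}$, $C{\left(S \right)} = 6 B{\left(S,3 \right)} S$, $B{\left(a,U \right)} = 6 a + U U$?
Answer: $-2475$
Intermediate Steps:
$B{\left(a,U \right)} = U^{2} + 6 a$ ($B{\left(a,U \right)} = 6 a + U^{2} = U^{2} + 6 a$)
$C{\left(S \right)} = S \left(54 + 36 S\right)$ ($C{\left(S \right)} = 6 \left(3^{2} + 6 S\right) S = 6 \left(9 + 6 S\right) S = \left(54 + 36 S\right) S = S \left(54 + 36 S\right)$)
$G{\left(y,X \right)} = \frac{y}{2}$ ($G{\left(y,X \right)} = y \frac{1}{2} = \frac{y}{2}$)
$- G{\left(C{\left(11 \right)},1 \right)} = - \frac{18 \cdot 11 \left(3 + 2 \cdot 11\right)}{2} = - \frac{18 \cdot 11 \left(3 + 22\right)}{2} = - \frac{18 \cdot 11 \cdot 25}{2} = - \frac{4950}{2} = \left(-1\right) 2475 = -2475$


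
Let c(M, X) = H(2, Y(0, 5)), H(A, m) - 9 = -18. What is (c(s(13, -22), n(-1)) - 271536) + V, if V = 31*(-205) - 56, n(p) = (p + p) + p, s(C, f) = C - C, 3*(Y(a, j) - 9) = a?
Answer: -277956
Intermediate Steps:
Y(a, j) = 9 + a/3
H(A, m) = -9 (H(A, m) = 9 - 18 = -9)
s(C, f) = 0
n(p) = 3*p (n(p) = 2*p + p = 3*p)
V = -6411 (V = -6355 - 56 = -6411)
c(M, X) = -9
(c(s(13, -22), n(-1)) - 271536) + V = (-9 - 271536) - 6411 = -271545 - 6411 = -277956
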